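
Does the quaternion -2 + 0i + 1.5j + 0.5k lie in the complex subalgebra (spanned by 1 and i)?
No. The quaternion -2 + 1.5j + 0.5k has j-coefficient y = 1.5 and k-coefficient z = 0.5, not both zero, so it does not lie in the complex subalgebra spanned by 1 and i.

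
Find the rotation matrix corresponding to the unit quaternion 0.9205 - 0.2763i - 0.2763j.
[[0.8473, 0.1527, -0.5087], [0.1527, 0.8473, 0.5087], [0.5087, -0.5087, 0.6946]]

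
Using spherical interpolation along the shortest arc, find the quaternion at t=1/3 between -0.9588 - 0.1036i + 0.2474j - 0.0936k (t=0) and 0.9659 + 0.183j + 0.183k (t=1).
-0.9838 - 0.0704i + 0.1052j - 0.1265k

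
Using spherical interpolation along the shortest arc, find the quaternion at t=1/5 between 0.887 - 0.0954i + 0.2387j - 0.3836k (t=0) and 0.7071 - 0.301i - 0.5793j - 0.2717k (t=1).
0.9082 - 0.1491i + 0.0685j - 0.385k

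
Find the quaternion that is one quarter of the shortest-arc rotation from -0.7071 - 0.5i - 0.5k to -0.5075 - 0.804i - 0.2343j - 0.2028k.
-0.6742 - 0.5931i - 0.0612j - 0.4359k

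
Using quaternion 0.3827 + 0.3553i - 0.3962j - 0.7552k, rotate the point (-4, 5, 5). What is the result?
(-0.899, 3.105, 7.453)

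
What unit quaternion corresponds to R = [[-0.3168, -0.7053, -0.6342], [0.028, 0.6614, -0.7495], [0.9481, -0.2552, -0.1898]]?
0.5373 + 0.23i - 0.7362j + 0.3412k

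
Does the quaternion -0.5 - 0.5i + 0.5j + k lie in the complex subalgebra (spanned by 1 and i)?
No. The quaternion -0.5 - 0.5i + 0.5j + k has j-coefficient y = 0.5 and k-coefficient z = 1, not both zero, so it does not lie in the complex subalgebra spanned by 1 and i.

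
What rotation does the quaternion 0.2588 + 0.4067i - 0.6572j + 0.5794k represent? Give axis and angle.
axis = (0.421, -0.6804, 0.5998), θ = 5π/6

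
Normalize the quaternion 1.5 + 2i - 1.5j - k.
0.4867 + 0.6489i - 0.4867j - 0.3244k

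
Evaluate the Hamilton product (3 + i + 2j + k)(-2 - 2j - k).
-1 - 2i - 9j - 7k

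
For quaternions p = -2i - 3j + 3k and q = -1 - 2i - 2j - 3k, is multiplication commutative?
No: pq = -1 + 17i - 9j - 5k ≠ -1 - 13i + 15j - k = qp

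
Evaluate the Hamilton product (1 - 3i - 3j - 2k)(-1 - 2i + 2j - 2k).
-5 + 11i + 3j - 12k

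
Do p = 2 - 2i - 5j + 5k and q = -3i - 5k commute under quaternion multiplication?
No: pq = 19 + 19i - 25j - 25k ≠ 19 - 31i + 25j + 5k = qp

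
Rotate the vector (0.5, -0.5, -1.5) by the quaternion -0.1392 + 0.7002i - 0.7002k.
(1.578, 0.286, -0.422)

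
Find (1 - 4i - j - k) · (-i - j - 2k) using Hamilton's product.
-7 - 8j + k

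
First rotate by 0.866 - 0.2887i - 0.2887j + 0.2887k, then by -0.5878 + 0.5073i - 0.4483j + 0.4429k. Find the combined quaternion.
-0.6199 + 0.6075i - 0.4929j - 0.062k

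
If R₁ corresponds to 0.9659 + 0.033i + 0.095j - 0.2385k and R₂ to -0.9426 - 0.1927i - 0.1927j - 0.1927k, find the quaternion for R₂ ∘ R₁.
-0.9318 - 0.153i - 0.328j + 0.0267k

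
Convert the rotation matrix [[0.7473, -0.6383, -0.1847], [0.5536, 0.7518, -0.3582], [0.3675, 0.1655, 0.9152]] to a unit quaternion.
0.9239 + 0.1417i - 0.1494j + 0.3225k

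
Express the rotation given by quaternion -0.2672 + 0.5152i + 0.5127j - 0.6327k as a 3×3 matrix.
[[-0.3263, 0.1902, -0.9259], [0.8664, -0.3315, -0.3734], [-0.3779, -0.9241, -0.0566]]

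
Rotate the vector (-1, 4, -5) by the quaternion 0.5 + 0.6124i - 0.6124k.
(5.95, 1.674, 1.95)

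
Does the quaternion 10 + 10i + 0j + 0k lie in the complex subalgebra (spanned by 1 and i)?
Yes. The quaternion 10 + 10i has j- and k-coefficients y = z = 0, so it lies in the complex subalgebra spanned by 1 and i.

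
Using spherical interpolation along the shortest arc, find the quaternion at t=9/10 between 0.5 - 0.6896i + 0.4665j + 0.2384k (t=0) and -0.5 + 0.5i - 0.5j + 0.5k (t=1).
0.5146 - 0.5356i + 0.5109j - 0.4327k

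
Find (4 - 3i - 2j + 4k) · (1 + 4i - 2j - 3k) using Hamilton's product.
24 + 27i - 3j + 6k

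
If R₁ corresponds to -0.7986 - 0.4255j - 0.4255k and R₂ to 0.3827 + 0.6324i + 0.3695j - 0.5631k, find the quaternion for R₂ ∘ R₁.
-0.388 - 0.9019i - 0.1888j + 0.0178k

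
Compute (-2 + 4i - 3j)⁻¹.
-0.069 - 0.1379i + 0.1034j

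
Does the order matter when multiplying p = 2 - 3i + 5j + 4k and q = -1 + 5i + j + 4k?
Yes: pq = -8 + 29i + 29j - 24k ≠ -8 - 3i - 35j + 32k = qp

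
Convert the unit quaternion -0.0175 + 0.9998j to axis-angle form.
axis = (0, 1, 0), θ = 182°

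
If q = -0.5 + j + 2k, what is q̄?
-0.5 - j - 2k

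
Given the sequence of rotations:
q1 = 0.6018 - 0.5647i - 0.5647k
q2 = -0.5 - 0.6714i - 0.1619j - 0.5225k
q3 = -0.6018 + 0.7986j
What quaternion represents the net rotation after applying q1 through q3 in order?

q2 · q1 = -0.9751 - 0.0303i - 0.1815j - 0.1235k
q3 · q2 · q1 = 0.7318 - 0.0804i - 0.6695j + 0.0985k
0.7318 - 0.0804i - 0.6695j + 0.0985k


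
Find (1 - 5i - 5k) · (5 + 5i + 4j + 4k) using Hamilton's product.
50 - j - 41k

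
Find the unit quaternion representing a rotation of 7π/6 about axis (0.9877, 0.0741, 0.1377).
-0.2588 + 0.954i + 0.0716j + 0.133k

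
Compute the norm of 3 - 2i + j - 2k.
√18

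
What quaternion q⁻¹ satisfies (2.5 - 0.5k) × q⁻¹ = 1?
0.3846 + 0.0769k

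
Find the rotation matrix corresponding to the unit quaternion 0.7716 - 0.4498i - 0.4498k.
[[0.5954, 0.6941, 0.4046], [-0.6941, 0.1907, 0.6941], [0.4046, -0.6941, 0.5954]]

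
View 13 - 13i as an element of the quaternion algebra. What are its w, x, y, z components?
13 - 13i + 0j + 0k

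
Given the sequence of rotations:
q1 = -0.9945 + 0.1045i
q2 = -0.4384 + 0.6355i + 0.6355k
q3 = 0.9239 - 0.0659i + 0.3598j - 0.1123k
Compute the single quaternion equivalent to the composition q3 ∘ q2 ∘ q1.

q2 · q1 = 0.3696 - 0.6778i + 0.0664j - 0.632k
q3 · q2 · q1 = 0.2019 - 0.8705i + 0.2288j - 0.3859k
0.2019 - 0.8705i + 0.2288j - 0.3859k


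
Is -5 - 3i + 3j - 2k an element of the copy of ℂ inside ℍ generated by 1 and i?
No. The quaternion -5 - 3i + 3j - 2k has j-coefficient y = 3 and k-coefficient z = -2, not both zero, so it does not lie in the complex subalgebra spanned by 1 and i.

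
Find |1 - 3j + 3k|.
√19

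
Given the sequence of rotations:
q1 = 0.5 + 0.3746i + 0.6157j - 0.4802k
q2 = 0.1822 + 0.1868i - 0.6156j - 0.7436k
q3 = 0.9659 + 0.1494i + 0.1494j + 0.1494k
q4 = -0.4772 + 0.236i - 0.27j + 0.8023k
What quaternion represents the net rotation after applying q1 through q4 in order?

q2 · q1 = 0.0431 + 0.9151i - 0.3845j - 0.1137k
q3 · q2 · q1 = -0.0207 + 0.9308i - 0.2112j - 0.2975k
q4 · q3 · q2 · q1 = -0.0281 - 0.1993i + 0.9234j + 0.3268k
-0.0281 - 0.1993i + 0.9234j + 0.3268k


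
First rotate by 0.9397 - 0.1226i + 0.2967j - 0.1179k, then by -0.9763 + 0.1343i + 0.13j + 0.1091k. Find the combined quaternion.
-0.9267 + 0.1982i - 0.165j + 0.2734k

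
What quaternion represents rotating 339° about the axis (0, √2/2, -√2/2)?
-0.9833 + 0.1289j - 0.1289k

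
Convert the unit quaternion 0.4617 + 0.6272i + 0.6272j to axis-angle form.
axis = (√2/2, √2/2, 0), θ = 125°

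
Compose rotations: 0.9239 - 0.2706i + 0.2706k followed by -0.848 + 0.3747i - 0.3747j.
-0.6821 + 0.4743i - 0.4476j - 0.3309k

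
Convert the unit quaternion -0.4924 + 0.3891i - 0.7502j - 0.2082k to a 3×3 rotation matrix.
[[-0.2123, -0.7888, 0.5768], [-0.3788, 0.6105, 0.6956], [-0.9008, -0.0708, -0.4284]]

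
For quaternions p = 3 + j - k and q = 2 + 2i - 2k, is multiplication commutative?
No: pq = 4 + 4i - 10k ≠ 4 + 8i + 4j - 6k = qp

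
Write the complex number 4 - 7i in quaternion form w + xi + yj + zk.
4 - 7i + 0j + 0k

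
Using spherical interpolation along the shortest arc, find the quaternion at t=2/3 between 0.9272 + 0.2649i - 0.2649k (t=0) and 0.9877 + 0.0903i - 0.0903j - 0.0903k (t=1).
0.9754 + 0.1499i - 0.0606j - 0.1499k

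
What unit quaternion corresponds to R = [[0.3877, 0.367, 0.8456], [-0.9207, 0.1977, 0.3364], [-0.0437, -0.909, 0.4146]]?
0.7071 - 0.4403i + 0.3144j - 0.4553k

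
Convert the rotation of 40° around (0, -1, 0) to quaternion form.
0.9397 - 0.342j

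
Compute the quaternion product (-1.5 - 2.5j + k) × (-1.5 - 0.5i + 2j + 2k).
5.25 - 6.25i + 0.25j - 5.75k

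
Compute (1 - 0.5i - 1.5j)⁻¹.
0.2857 + 0.1429i + 0.4286j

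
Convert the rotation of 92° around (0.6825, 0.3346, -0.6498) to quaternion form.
0.6947 + 0.4909i + 0.2407j - 0.4674k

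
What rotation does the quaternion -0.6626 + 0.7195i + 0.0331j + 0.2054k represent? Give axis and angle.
axis = (0.9606, 0.0442, 0.2742), θ = 263°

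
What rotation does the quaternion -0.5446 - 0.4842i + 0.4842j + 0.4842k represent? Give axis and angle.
axis = (-√3/3, √3/3, √3/3), θ = 246°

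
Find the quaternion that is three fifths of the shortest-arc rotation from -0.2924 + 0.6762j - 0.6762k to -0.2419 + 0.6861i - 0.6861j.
0.0264 - 0.4807i + 0.8116j - 0.3309k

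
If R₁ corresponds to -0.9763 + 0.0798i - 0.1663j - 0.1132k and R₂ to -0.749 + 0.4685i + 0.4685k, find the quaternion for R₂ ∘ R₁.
0.7469 - 0.4393i + 0.215j - 0.4505k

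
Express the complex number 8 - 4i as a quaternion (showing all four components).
8 - 4i + 0j + 0k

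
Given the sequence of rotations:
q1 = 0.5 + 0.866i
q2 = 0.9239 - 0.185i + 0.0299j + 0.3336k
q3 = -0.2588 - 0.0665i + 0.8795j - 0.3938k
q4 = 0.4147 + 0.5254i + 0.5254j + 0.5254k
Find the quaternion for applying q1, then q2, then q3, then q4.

q2 · q1 = 0.6222 + 0.7076i + 0.3038j + 0.1409k
q3 · q2 · q1 = -0.3257 + 0.0191i + 0.1993j - 0.924k
q4 · q3 · q2 · q1 = 0.2357 - 0.7534i + 0.407j - 0.4596k
0.2357 - 0.7534i + 0.407j - 0.4596k


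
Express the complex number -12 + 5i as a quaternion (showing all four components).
-12 + 5i + 0j + 0k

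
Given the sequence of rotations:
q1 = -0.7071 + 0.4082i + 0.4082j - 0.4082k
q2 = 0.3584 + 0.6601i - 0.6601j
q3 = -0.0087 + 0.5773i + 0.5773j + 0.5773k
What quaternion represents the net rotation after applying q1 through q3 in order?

q2 · q1 = -0.2534 - 0.051i + 0.8825j + 0.3926k
q3 · q2 · q1 = -0.7045 - 0.4287i - 0.4101j + 0.3892k
-0.7045 - 0.4287i - 0.4101j + 0.3892k


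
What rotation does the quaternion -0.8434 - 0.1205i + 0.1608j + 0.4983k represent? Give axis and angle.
axis = (-0.2243, 0.2993, 0.9274), θ = 295°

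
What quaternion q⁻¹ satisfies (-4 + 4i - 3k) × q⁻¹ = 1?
-0.0976 - 0.0976i + 0.0732k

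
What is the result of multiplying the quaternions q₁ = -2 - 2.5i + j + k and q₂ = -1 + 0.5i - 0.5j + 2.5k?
1.25 + 4.5i + 6.75j - 5.25k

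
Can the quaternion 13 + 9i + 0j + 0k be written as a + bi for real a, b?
Yes. The quaternion 13 + 9i has j- and k-coefficients y = z = 0, so it lies in the complex subalgebra spanned by 1 and i.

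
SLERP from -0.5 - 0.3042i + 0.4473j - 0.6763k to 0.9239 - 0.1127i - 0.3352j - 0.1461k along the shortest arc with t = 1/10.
-0.5805 - 0.271i + 0.4595j - 0.6152k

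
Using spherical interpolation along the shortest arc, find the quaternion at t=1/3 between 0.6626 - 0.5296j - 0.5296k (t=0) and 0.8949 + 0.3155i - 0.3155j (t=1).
0.7849 + 0.1134i - 0.4837j - 0.3702k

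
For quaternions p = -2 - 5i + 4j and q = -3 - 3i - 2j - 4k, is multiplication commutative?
No: pq = -1 + 5i - 28j + 30k ≠ -1 + 37i + 12j - 14k = qp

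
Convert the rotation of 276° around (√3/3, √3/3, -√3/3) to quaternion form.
-0.7431 + 0.3863i + 0.3863j - 0.3863k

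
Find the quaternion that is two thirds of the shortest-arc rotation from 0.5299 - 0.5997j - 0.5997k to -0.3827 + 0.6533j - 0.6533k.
0.5469 - 0.7966j + 0.2577k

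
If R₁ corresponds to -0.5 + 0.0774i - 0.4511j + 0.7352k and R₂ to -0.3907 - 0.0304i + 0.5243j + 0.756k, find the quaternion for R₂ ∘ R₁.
-0.1216 + 0.7115i - 0.005j - 0.6921k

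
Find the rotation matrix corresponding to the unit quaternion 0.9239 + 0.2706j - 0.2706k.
[[0.7071, 0.5, 0.5], [-0.5, 0.8536, -0.1464], [-0.5, -0.1464, 0.8536]]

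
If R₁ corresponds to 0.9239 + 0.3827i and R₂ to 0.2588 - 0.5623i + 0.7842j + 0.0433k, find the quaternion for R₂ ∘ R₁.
0.4543 - 0.4205i + 0.7411j - 0.2601k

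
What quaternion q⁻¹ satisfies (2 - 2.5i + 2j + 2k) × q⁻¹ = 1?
0.1096 + 0.137i - 0.1096j - 0.1096k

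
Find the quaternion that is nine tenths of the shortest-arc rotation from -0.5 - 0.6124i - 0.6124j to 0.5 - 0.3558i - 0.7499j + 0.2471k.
0.4079 - 0.4109i - 0.7815j + 0.2324k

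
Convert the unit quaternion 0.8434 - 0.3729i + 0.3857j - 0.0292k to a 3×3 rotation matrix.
[[0.7008, -0.2384, 0.6724], [-0.3369, 0.7202, 0.6065], [-0.6288, -0.6515, 0.4244]]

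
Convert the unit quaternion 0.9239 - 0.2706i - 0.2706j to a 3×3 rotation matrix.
[[0.8536, 0.1464, -0.5], [0.1464, 0.8536, 0.5], [0.5, -0.5, 0.7071]]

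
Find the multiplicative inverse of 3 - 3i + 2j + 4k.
0.0789 + 0.0789i - 0.0526j - 0.1053k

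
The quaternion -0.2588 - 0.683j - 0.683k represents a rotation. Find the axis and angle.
axis = (0, -√2/2, -√2/2), θ = 7π/6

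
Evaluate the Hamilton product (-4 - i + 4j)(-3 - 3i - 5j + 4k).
29 + 31i + 12j + k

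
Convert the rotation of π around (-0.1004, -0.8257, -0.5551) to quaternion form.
-0.1004i - 0.8257j - 0.5551k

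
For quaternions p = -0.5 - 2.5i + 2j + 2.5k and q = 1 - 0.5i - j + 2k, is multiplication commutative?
No: pq = -4.75 + 4.25i + 6.25j + 5k ≠ -4.75 - 8.75i - 1.25j - 2k = qp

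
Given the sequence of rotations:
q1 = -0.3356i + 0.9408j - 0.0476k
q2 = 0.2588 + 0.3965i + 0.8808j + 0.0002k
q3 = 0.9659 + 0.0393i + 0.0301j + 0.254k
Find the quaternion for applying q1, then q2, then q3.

q2 · q1 = -0.6956 - 0.129i + 0.2623j + 0.6563k
q3 · q2 · q1 = -0.8414 - 0.1988i + 0.1739j + 0.4714k
-0.8414 - 0.1988i + 0.1739j + 0.4714k


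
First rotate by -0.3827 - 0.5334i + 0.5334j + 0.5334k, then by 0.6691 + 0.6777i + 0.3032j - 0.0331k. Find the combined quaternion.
-0.0387 - 0.4369i - 0.103j + 0.8928k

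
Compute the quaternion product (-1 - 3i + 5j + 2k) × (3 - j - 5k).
12 - 32i + j + 14k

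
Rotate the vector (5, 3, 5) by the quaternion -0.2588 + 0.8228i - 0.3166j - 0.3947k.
(-2.164, -0.201, -7.367)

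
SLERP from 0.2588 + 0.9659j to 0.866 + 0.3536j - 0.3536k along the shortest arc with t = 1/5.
0.4221 + 0.9028j - 0.0826k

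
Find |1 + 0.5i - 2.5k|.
2.739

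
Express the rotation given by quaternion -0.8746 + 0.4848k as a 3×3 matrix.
[[0.5299, 0.848, 0], [-0.848, 0.5299, 0], [0, 0, 1]]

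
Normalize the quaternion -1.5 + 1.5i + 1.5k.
-0.5774 + 0.5774i + 0.5774k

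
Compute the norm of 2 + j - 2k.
3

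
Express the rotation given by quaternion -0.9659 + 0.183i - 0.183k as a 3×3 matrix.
[[0.933, -0.3535, -0.067], [0.3535, 0.866, 0.3535], [-0.067, -0.3535, 0.933]]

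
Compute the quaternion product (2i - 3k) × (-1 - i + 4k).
14 - 2i - 5j + 3k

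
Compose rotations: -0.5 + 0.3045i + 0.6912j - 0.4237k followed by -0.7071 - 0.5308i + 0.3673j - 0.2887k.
0.139 + 0.094i - 0.9852j - 0.0348k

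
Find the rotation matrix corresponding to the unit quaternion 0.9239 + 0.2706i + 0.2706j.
[[0.8536, 0.1464, 0.5], [0.1464, 0.8536, -0.5], [-0.5, 0.5, 0.7071]]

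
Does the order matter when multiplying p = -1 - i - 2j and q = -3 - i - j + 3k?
Yes: pq = -2i + 10j - 4k ≠ 10i + 4j - 2k = qp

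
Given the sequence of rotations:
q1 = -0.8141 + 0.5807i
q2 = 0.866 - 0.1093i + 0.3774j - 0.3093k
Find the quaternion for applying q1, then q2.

q2 · q1 = -0.6415 + 0.5919i - 0.4869j + 0.0326k
-0.6415 + 0.5919i - 0.4869j + 0.0326k


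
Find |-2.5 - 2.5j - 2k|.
4.062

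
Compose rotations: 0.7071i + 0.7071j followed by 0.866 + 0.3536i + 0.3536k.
-0.25 + 0.3623i + 0.8624j + 0.25k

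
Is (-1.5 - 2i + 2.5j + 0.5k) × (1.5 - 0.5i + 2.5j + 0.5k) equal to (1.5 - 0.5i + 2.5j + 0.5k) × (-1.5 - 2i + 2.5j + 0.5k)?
No: pq = -9.75 - 2.25i + 0.75j - 3.75k ≠ -9.75 - 2.25i - 0.75j + 3.75k = qp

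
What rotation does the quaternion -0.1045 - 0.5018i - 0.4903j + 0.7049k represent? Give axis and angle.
axis = (-0.5046, -0.493, 0.7088), θ = 192°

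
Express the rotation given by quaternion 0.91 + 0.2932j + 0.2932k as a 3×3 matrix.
[[0.6561, -0.5336, 0.5336], [0.5336, 0.8281, 0.1719], [-0.5336, 0.1719, 0.8281]]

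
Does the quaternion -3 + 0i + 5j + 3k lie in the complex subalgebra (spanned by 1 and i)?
No. The quaternion -3 + 5j + 3k has j-coefficient y = 5 and k-coefficient z = 3, not both zero, so it does not lie in the complex subalgebra spanned by 1 and i.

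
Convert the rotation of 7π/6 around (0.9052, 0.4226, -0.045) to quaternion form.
-0.2588 + 0.8744i + 0.4082j - 0.0435k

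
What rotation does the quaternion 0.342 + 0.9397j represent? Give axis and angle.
axis = (0, 1, 0), θ = 140°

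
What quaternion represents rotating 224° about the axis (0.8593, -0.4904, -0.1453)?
-0.3746 + 0.7967i - 0.4547j - 0.1347k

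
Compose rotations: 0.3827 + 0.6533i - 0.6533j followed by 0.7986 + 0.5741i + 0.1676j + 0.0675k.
0.0401 + 0.7855i - 0.4135j - 0.4587k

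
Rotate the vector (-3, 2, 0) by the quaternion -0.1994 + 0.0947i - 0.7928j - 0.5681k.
(1.954, 0.444, 2.997)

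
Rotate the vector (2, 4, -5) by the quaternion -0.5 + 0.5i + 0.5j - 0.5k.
(5, 2, -4)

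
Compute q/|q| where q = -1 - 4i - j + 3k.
-0.1925 - 0.7698i - 0.1925j + 0.5774k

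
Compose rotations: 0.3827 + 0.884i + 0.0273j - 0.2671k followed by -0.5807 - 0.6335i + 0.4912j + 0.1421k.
0.3623 - 0.8909i + 0.1285j - 0.242k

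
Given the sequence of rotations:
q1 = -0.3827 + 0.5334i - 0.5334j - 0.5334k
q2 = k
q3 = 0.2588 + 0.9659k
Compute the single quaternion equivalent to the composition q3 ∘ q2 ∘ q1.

q2 · q1 = 0.5334 + 0.5334i + 0.5334j - 0.3827k
q3 · q2 · q1 = 0.5077 - 0.3772i + 0.6533j + 0.4162k
0.5077 - 0.3772i + 0.6533j + 0.4162k


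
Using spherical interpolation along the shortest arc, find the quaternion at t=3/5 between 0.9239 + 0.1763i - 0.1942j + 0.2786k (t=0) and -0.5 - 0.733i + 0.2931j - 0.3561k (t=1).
0.7164 + 0.542i - 0.2701j + 0.3465k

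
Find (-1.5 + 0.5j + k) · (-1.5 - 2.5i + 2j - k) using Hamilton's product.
2.25 + 1.25i - 6.25j + 1.25k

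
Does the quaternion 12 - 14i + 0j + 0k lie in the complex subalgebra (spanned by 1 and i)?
Yes. The quaternion 12 - 14i has j- and k-coefficients y = z = 0, so it lies in the complex subalgebra spanned by 1 and i.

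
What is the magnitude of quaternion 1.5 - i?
1.803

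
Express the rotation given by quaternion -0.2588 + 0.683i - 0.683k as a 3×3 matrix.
[[0.067, -0.3535, -0.933], [0.3535, -0.866, 0.3535], [-0.933, -0.3535, 0.067]]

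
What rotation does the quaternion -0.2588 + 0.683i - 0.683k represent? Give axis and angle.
axis = (√2/2, 0, -√2/2), θ = 7π/6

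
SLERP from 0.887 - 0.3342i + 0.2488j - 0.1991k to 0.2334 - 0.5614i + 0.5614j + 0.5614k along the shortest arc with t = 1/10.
0.8636 - 0.3845i + 0.3042j - 0.1172k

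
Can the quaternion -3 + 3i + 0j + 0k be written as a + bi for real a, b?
Yes. The quaternion -3 + 3i has j- and k-coefficients y = z = 0, so it lies in the complex subalgebra spanned by 1 and i.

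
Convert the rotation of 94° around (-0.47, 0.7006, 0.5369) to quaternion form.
0.682 - 0.3437i + 0.5124j + 0.3927k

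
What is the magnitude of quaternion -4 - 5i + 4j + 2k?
√61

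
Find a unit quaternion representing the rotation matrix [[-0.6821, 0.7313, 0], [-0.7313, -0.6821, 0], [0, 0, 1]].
-0.3987 + 0.9171k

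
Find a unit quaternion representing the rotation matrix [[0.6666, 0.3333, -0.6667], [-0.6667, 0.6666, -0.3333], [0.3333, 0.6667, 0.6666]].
0.866 + 0.2887i - 0.2887j - 0.2887k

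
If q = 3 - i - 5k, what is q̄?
3 + i + 5k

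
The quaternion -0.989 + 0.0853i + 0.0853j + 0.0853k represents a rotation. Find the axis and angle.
axis = (√3/3, √3/3, √3/3), θ = 343°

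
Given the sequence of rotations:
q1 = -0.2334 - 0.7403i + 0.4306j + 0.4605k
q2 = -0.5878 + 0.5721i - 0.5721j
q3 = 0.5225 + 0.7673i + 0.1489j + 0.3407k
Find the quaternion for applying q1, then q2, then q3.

q2 · q1 = 0.8071 + 0.0382i - 0.383j - 0.4479k
q3 · q2 · q1 = 0.602 + 0.703i + 0.2767j - 0.2586k
0.602 + 0.703i + 0.2767j - 0.2586k


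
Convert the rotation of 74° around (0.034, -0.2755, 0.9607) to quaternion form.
0.7986 + 0.0205i - 0.1658j + 0.5782k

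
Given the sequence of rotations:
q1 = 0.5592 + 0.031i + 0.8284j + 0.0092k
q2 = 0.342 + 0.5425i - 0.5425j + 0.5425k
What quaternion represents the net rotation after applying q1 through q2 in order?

q2 · q1 = 0.6188 - 0.1404i - 0.0082j + 0.7727k
0.6188 - 0.1404i - 0.0082j + 0.7727k


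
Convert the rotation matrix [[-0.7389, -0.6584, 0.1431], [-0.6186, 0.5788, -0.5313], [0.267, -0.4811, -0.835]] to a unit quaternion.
-0.0349 - 0.3596i + 0.8878j - 0.2851k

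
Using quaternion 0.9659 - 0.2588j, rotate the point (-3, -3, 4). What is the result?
(-4.598, -3, 1.964)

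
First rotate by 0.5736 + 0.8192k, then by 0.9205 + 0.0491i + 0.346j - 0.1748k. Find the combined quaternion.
0.6712 + 0.3116i + 0.1582j + 0.6538k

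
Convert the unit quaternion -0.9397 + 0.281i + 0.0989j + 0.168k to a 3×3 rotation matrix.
[[0.924, 0.3713, -0.0915], [-0.2602, 0.7856, 0.5613], [0.2803, -0.4949, 0.8225]]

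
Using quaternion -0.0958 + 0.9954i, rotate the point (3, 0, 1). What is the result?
(3, 0.191, -0.982)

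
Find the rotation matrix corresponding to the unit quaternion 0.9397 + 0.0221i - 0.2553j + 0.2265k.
[[0.767, -0.437, -0.4698], [0.4144, 0.8964, -0.1572], [0.4898, -0.0741, 0.8687]]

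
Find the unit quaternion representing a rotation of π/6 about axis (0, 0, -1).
0.9659 - 0.2588k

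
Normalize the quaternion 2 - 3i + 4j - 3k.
0.3244 - 0.4867i + 0.6489j - 0.4867k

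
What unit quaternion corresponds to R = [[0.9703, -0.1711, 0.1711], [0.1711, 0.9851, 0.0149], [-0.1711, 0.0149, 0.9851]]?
0.9925 + 0.0862j + 0.0862k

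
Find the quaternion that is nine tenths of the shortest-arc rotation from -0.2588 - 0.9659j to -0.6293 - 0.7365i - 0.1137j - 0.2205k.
-0.6357 - 0.7034i - 0.2382j - 0.2106k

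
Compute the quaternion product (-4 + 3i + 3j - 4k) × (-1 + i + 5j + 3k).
-2 + 22i - 36j + 4k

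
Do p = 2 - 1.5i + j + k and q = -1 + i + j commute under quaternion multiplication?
No: pq = -1.5 + 2.5i + 2j - 3.5k ≠ -1.5 + 4.5i + 1.5k = qp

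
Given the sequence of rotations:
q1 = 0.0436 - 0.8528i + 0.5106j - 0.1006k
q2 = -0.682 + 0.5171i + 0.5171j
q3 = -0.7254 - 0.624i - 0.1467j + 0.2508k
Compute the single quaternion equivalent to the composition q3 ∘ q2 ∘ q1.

q2 · q1 = 0.1472 + 0.5521i - 0.2737j + 0.7736k
q3 · q2 · q1 = 0.0036 - 0.5372i + 0.7981j - 0.2725k
0.0036 - 0.5372i + 0.7981j - 0.2725k


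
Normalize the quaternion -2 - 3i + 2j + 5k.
-0.3086 - 0.4629i + 0.3086j + 0.7715k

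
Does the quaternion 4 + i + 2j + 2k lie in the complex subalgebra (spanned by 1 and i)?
No. The quaternion 4 + i + 2j + 2k has j-coefficient y = 2 and k-coefficient z = 2, not both zero, so it does not lie in the complex subalgebra spanned by 1 and i.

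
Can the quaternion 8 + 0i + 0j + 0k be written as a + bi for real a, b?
Yes. The quaternion 8 has j- and k-coefficients y = z = 0, so it lies in the complex subalgebra spanned by 1 and i.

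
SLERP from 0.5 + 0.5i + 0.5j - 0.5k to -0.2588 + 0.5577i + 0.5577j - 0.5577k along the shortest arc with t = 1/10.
0.4305 + 0.5211i + 0.5211j - 0.5211k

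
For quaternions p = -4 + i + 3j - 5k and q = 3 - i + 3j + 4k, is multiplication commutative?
No: pq = 34i - 2j - 25k ≠ -20i - 4j - 37k = qp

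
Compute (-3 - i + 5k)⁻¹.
-0.0857 + 0.0286i - 0.1429k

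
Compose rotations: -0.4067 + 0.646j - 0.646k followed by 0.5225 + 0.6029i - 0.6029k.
-0.602 + 0.1443i + 0.727j + 0.2971k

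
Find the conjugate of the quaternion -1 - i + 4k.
-1 + i - 4k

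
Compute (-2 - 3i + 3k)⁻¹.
-0.0909 + 0.1364i - 0.1364k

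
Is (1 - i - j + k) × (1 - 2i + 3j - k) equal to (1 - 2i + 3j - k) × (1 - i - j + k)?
No: pq = 3 - 5i - j - 5k ≠ 3 - i + 5j + 5k = qp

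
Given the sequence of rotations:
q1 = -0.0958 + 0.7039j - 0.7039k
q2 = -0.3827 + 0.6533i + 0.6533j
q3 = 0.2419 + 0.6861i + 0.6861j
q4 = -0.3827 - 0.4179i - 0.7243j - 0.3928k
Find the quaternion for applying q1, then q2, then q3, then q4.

q2 · q1 = -0.4232 - 0.5224i + 0.1279j + 0.7292k
q3 · q2 · q1 = 0.1683 + 0.0836i - 0.7597j + 0.6226k
q4 · q3 · q2 · q1 = -0.3352 - 0.8517i + 0.3962j + 0.0737k
-0.3352 - 0.8517i + 0.3962j + 0.0737k


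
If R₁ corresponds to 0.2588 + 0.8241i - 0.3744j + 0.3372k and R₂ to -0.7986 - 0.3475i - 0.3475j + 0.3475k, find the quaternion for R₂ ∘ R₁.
-0.1676 - 0.7351i + 0.6126j + 0.2371k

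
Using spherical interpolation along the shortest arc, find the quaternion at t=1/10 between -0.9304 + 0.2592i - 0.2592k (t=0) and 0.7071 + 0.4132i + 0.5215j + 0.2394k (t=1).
-0.9423 + 0.1923i - 0.06j - 0.2674k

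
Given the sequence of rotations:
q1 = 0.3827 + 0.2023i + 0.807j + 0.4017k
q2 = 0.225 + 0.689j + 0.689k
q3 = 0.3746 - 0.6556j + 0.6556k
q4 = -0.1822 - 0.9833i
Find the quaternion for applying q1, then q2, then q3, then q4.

q2 · q1 = -0.7467 - 0.2337i + 0.5846j + 0.2147k
q3 · q2 · q1 = -0.0372 - 0.6116i + 0.5553j - 0.5623k
q4 · q3 · q2 · q1 = -0.5946 + 0.148i - 0.6541j - 0.4436k
-0.5946 + 0.148i - 0.6541j - 0.4436k


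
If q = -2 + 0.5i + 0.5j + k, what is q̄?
-2 - 0.5i - 0.5j - k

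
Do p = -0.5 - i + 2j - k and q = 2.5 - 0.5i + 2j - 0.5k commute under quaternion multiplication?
No: pq = -6.25 - 1.25i + 4j - 3.25k ≠ -6.25 - 3.25i + 4j - 1.25k = qp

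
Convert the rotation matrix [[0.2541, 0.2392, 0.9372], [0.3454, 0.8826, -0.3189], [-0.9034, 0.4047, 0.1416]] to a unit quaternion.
0.7547 + 0.2397i + 0.6097j + 0.0352k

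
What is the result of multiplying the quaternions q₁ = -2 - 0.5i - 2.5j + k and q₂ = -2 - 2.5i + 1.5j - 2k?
8.5 + 9.5i - 1.5j - 5k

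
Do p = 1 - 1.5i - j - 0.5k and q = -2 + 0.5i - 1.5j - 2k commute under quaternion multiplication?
No: pq = -3.75 + 4.75i - 2.75j + 1.75k ≠ -3.75 + 2.25i + 3.75j - 3.75k = qp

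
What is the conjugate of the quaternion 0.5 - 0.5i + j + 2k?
0.5 + 0.5i - j - 2k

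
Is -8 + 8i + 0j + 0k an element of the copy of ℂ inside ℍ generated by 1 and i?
Yes. The quaternion -8 + 8i has j- and k-coefficients y = z = 0, so it lies in the complex subalgebra spanned by 1 and i.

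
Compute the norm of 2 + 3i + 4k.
√29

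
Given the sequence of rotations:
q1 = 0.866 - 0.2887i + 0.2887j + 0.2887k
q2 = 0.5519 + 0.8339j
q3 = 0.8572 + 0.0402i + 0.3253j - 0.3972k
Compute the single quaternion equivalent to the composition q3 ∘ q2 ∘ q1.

q2 · q1 = 0.2372 + 0.0814i + 0.8815j + 0.4001k
q3 · q2 · q1 = 0.0722 + 0.5596i + 0.7844j + 0.2577k
0.0722 + 0.5596i + 0.7844j + 0.2577k


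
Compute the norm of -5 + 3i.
√34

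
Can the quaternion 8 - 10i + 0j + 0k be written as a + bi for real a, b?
Yes. The quaternion 8 - 10i has j- and k-coefficients y = z = 0, so it lies in the complex subalgebra spanned by 1 and i.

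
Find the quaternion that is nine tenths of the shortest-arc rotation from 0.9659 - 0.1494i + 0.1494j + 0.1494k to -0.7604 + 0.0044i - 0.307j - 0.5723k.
0.7915 - 0.0196i + 0.2944j + 0.5353k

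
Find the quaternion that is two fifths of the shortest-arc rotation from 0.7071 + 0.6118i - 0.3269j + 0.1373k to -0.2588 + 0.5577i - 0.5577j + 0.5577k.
0.3664 + 0.6959i - 0.4977j + 0.3658k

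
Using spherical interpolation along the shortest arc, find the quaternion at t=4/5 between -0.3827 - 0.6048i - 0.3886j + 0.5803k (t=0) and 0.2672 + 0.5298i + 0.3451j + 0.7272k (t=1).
-0.3553 - 0.6606i - 0.4287j - 0.5036k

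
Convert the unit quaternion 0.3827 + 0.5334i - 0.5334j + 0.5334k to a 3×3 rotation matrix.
[[-0.1381, -0.9773, 0.1608], [-0.1608, -0.1381, -0.9773], [0.9773, -0.1608, -0.1381]]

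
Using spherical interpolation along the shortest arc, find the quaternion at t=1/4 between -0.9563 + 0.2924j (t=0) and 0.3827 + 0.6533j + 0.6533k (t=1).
-0.9735 + 0.0303j - 0.2267k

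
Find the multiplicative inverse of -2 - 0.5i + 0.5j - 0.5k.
-0.4211 + 0.1053i - 0.1053j + 0.1053k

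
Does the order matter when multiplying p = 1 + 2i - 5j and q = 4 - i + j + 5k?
Yes: pq = 11 - 18i - 29j + 2k ≠ 11 + 32i - 9j + 8k = qp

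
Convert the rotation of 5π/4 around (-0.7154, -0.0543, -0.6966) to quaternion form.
-0.3827 - 0.6609i - 0.0502j - 0.6436k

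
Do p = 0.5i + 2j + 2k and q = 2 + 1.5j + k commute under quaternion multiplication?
No: pq = -5 + 3.5j + 4.75k ≠ -5 + 2i + 4.5j + 3.25k = qp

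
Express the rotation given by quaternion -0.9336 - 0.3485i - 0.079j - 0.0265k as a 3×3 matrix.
[[0.9861, 0.0056, 0.166], [0.1045, 0.7557, -0.6465], [-0.129, 0.6549, 0.7446]]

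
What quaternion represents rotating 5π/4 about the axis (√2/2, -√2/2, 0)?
-0.3827 + 0.6533i - 0.6533j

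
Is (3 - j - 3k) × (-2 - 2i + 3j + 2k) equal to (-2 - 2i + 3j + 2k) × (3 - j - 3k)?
No: pq = 3 + i + 17j + 10k ≠ 3 - 13i + 5j + 14k = qp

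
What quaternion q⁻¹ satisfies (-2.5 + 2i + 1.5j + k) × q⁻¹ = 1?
-0.1852 - 0.1481i - 0.1111j - 0.0741k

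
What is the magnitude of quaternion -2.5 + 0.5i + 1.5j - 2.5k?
√15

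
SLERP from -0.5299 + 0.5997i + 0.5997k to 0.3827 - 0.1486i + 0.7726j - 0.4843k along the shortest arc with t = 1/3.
-0.532 + 0.4931i - 0.2957j + 0.6216k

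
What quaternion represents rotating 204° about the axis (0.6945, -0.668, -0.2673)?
-0.2079 + 0.6793i - 0.6534j - 0.2615k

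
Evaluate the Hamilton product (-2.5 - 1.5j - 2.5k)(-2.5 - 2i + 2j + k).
11.75 + 8.5i + 3.75j + 0.75k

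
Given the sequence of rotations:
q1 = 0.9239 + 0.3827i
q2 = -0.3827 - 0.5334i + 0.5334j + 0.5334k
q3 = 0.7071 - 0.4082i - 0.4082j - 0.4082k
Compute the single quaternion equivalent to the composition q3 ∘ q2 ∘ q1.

q2 · q1 = -0.1494 - 0.6393i + 0.6969j + 0.2887k
q3 · q2 · q1 = 0.0357 - 0.2244i + 0.9326j - 0.2803k
0.0357 - 0.2244i + 0.9326j - 0.2803k


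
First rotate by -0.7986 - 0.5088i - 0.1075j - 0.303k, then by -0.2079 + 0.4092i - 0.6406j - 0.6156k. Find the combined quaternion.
0.1188 - 0.0931i + 0.9711j + 0.1847k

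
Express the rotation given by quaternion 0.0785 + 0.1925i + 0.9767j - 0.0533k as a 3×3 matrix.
[[-0.9136, 0.3844, 0.1328], [0.3677, 0.9202, -0.1343], [-0.1739, -0.0739, -0.982]]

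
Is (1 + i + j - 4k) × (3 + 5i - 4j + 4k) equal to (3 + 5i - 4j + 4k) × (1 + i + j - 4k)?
No: pq = 18 - 4i - 25j - 17k ≠ 18 + 20i + 23j + k = qp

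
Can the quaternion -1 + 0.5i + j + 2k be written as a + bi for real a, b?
No. The quaternion -1 + 0.5i + j + 2k has j-coefficient y = 1 and k-coefficient z = 2, not both zero, so it does not lie in the complex subalgebra spanned by 1 and i.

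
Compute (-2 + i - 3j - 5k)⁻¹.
-0.0513 - 0.0256i + 0.0769j + 0.1282k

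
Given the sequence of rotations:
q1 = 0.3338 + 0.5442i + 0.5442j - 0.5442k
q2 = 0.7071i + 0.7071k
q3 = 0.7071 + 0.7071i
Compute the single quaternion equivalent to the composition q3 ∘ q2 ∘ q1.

q2 · q1 = -0.1488i + 0.7696j + 0.6208k
q3 · q2 · q1 = 0.1052 - 0.1052i + 0.1052j + 0.9832k
0.1052 - 0.1052i + 0.1052j + 0.9832k


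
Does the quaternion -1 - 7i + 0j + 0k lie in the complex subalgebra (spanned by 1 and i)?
Yes. The quaternion -1 - 7i has j- and k-coefficients y = z = 0, so it lies in the complex subalgebra spanned by 1 and i.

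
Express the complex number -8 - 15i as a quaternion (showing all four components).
-8 - 15i + 0j + 0k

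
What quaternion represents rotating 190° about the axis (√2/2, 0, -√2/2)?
-0.0872 + 0.7044i - 0.7044k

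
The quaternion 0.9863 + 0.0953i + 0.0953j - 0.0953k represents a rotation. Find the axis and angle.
axis = (√3/3, √3/3, -√3/3), θ = 19°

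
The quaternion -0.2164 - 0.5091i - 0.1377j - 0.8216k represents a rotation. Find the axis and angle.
axis = (-0.5215, -0.141, -0.8415), θ = 205°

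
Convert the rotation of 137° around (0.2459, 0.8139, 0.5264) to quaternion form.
0.3665 + 0.2288i + 0.7573j + 0.4898k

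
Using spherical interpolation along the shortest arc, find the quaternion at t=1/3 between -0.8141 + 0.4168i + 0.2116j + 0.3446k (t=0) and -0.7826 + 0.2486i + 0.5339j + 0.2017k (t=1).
-0.8177 + 0.3667i + 0.3253j + 0.3019k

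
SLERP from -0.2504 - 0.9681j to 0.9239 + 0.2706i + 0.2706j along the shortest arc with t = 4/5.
-0.854 - 0.2325i - 0.4655j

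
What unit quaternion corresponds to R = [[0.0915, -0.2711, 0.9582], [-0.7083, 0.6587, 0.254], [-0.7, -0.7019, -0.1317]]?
0.6361 - 0.3757i + 0.6517j - 0.1718k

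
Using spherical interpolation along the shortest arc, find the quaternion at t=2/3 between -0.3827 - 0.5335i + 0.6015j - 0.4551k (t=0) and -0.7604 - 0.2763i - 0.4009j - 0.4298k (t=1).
-0.7382 - 0.4309i - 0.0579j - 0.5157k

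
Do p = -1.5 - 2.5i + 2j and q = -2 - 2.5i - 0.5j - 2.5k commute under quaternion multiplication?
No: pq = -2.25 + 3.75i - 9.5j + 10k ≠ -2.25 + 13.75i + 3j - 2.5k = qp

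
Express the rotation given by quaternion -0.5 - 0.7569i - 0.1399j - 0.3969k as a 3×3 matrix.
[[0.6458, -0.1851, 0.7407], [0.6087, -0.4609, -0.6458], [0.4609, 0.868, -0.1849]]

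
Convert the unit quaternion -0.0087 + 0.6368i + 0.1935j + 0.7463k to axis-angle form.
axis = (0.6368, 0.1935, 0.7463), θ = 181°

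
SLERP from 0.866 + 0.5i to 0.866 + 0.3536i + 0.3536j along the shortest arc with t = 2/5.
0.8817 + 0.4492i + 0.1444j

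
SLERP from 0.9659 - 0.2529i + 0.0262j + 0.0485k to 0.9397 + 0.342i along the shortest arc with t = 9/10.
0.9586 + 0.2846i + 0.0028j + 0.0052k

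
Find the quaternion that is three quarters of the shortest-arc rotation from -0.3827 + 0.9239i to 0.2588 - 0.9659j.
-0.3705 + 0.3339i + 0.8667j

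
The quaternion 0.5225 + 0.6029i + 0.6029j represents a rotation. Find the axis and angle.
axis = (√2/2, √2/2, 0), θ = 117°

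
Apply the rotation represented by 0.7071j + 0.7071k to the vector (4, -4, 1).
(-4, 1, -4)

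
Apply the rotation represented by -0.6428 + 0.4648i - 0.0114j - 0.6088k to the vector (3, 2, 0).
(-0.811, 1.97, -2.909)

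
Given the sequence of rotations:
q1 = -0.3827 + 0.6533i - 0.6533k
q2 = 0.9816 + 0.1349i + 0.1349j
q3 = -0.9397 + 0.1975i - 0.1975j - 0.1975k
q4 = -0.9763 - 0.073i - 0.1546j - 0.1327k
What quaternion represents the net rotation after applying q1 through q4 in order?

q2 · q1 = -0.4638 + 0.5015i + 0.0365j - 0.7294k
q3 · q2 · q1 = 0.1999 - 0.4116i + 0.1023j + 0.8833k
q4 · q3 · q2 · q1 = -0.0922 + 0.2643i - 0.0117j - 0.96k
-0.0922 + 0.2643i - 0.0117j - 0.96k


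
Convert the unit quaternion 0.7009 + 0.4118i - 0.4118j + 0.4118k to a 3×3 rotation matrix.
[[0.3217, -0.9164, -0.2381], [0.2381, 0.3217, -0.9164], [0.9164, 0.2381, 0.3217]]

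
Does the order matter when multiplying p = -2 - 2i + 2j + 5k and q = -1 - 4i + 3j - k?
Yes: pq = -7 - 7i - 30j - k ≠ -7 + 27i + 14j - 5k = qp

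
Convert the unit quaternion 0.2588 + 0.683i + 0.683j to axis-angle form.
axis = (√2/2, √2/2, 0), θ = 5π/6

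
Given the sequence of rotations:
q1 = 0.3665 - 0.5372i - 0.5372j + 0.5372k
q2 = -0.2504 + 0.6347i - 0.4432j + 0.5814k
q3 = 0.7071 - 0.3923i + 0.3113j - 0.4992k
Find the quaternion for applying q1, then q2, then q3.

q2 · q1 = -0.3012 + 0.4414i - 0.6812j - 0.5005k
q3 · q2 · q1 = -0.0776 - 0.0656i - 0.9921j - 0.0737k
-0.0776 - 0.0656i - 0.9921j - 0.0737k


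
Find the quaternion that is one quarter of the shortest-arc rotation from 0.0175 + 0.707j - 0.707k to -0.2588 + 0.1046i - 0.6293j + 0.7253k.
0.0787 - 0.0265i + 0.6924j - 0.7167k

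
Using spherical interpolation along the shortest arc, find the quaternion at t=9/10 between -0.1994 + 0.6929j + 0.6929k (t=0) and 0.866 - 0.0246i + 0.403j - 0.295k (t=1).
-0.8735 + 0.024i - 0.2907j + 0.3897k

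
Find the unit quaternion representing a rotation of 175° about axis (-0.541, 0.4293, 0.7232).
0.0436 - 0.5405i + 0.4289j + 0.7225k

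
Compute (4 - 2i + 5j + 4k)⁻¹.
0.0656 + 0.0328i - 0.082j - 0.0656k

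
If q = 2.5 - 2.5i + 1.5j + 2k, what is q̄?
2.5 + 2.5i - 1.5j - 2k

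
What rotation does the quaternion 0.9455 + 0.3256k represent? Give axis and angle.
axis = (0, 0, 1), θ = 38°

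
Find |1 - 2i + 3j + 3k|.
√23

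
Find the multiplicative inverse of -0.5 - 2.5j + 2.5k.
-0.0392 + 0.1961j - 0.1961k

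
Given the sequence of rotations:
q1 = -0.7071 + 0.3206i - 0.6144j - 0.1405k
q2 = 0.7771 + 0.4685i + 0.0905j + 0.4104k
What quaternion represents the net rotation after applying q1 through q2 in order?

q2 · q1 = -0.5864 + 0.1573i - 0.344j - 0.7162k
-0.5864 + 0.1573i - 0.344j - 0.7162k


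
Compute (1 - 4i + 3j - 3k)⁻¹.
0.0286 + 0.1143i - 0.0857j + 0.0857k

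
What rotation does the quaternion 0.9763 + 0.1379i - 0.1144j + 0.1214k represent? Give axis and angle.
axis = (0.6372, -0.5286, 0.5609), θ = 25°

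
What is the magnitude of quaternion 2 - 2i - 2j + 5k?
√37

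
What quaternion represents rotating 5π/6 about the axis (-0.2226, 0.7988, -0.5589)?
0.2588 - 0.215i + 0.7716j - 0.5399k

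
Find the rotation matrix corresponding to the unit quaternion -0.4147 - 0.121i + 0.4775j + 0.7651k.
[[-0.6268, 0.519, -0.5812], [-0.7501, -0.2, 0.6303], [0.2109, 0.831, 0.5147]]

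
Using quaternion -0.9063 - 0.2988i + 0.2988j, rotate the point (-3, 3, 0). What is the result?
(-3, 3, 0)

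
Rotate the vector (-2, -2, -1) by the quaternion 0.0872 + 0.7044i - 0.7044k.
(0.731, 2.338, 1.731)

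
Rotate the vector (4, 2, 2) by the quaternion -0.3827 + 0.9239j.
(-4.243, 2, 1.414)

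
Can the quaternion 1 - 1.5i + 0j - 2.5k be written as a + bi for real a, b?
No. The quaternion 1 - 1.5i - 2.5k has j-coefficient y = 0 and k-coefficient z = -2.5, not both zero, so it does not lie in the complex subalgebra spanned by 1 and i.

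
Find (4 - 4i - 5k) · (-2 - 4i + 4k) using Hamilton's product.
-4 - 8i + 36j + 26k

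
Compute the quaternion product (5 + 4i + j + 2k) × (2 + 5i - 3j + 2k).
-11 + 41i - 11j - 3k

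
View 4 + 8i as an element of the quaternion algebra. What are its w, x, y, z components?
4 + 8i + 0j + 0k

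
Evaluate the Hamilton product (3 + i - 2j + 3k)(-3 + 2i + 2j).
-7 - 3i + 18j - 3k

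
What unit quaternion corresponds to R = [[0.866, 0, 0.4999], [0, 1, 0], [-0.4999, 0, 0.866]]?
0.9659 + 0.2588j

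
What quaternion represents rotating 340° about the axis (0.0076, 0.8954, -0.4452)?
-0.9848 + 0.0013i + 0.1555j - 0.0773k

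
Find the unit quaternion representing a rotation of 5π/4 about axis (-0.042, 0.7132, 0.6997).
-0.3827 - 0.0388i + 0.6589j + 0.6464k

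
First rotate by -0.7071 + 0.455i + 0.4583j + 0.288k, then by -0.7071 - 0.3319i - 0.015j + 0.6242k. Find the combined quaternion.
0.4781 - 0.3774i + 0.0661j - 0.7903k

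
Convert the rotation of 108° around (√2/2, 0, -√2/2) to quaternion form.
0.5878 + 0.5721i - 0.5721k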